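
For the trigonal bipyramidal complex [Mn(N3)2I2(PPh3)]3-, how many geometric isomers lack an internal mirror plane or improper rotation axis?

1

Exhaustive case analysis gives 5 geometric isomers.
One of these lacks any improper symmetry element and so occurs as an enantiomeric pair, giving 5 + 1 = 6 stereoisomers in total.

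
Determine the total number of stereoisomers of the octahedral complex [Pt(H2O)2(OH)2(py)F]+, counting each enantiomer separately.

8

The distinct arrangements are (6 in all): H2O cis, OH cis (3 arrangements, 2 chiral); H2O cis, OH trans; H2O trans, OH cis; H2O trans, OH trans.
Of these, 2 lack any improper symmetry element and so occur as enantiomeric pairs, giving 6 + 2 = 8 stereoisomers in total.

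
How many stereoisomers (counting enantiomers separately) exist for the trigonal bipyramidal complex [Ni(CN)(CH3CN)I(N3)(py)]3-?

20

A trigonal bipyramid has two axial and three equatorial sites, which are chemically inequivalent.
Placing the ligands in turn and identifying arrangements related by rotation or reflection leaves 10 distinct geometric isomers.
Of these, 10 lack any improper symmetry element and so occur as enantiomeric pairs, giving 10 + 10 = 20 stereoisomers in total.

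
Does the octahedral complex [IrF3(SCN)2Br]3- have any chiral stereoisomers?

no

In an octahedral complex each vertex has one trans partner and four cis neighbours.
Systematic placement gives 3 geometric isomers: F mer, SCN trans; F fac, SCN cis; F mer, SCN cis.
Each arrangement has an internal mirror plane or centre of symmetry, so none is chiral.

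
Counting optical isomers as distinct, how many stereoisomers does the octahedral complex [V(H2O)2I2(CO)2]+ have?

The six octahedral sites form three mutually perpendicular trans pairs.
There are 5 geometric isomers: H2O trans, I trans, CO trans; H2O cis, I cis, CO trans; H2O cis, I trans, CO cis; H2O cis, I cis, CO cis (chiral); H2O trans, I cis, CO cis.
One of these lacks any improper symmetry element and so occurs as an enantiomeric pair, giving 5 + 1 = 6 stereoisomers in total.

6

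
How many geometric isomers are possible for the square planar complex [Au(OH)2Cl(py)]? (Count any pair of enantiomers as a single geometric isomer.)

A square has two trans pairs of vertices; adjacent vertices are cis.
Systematic placement gives 2 geometric isomers: OH cis; OH trans.

2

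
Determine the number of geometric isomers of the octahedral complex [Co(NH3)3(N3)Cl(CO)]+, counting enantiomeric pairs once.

4

In an octahedral complex each vertex has one trans partner and four cis neighbours.
Systematic placement gives 4 geometric isomers: NH3 mer (3 arrangements); NH3 fac (chiral).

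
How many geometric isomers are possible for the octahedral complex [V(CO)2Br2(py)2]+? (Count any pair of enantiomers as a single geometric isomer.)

The six octahedral sites form three mutually perpendicular trans pairs.
Systematic placement gives 5 geometric isomers: CO trans, Br trans, py trans; CO cis, Br trans, py cis; CO cis, Br cis, py trans; CO cis, Br cis, py cis (chiral); CO trans, Br cis, py cis.

5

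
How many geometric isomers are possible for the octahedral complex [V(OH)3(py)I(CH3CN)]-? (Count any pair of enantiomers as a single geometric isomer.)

In an octahedral complex each vertex has one trans partner and four cis neighbours.
Working through the distinct placements yields 4 geometric isomers: OH mer (3 arrangements); OH fac (chiral).

4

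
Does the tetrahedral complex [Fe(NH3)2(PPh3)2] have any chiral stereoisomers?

Only one geometric arrangement is possible.

no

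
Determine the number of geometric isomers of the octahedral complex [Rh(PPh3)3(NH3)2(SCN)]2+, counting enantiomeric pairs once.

3

An octahedron has six vertices in three trans pairs; every non-trans pair is cis.
Systematic placement gives 3 geometric isomers: PPh3 mer, NH3 trans; PPh3 fac, NH3 cis; PPh3 mer, NH3 cis.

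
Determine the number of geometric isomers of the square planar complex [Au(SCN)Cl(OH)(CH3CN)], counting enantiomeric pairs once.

In a square planar complex each vertex has one trans partner and two cis neighbours.
There are 3 geometric isomers: (CH3CN/OH trans, Cl/SCN trans); (CH3CN/SCN trans, Cl/OH trans); (CH3CN/Cl trans, OH/SCN trans).

3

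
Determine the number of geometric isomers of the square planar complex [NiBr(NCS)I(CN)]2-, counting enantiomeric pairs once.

A square has two trans pairs of vertices; adjacent vertices are cis.
There are 3 geometric isomers: (Br/I trans, CN/NCS trans); (Br/NCS trans, CN/I trans); (Br/CN trans, I/NCS trans).

3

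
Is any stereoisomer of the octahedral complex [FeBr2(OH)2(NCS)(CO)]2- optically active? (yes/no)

yes

An octahedron has six vertices in three trans pairs; every non-trans pair is cis.
The distinct arrangements are (6 in all): Br trans, OH trans; Br trans, OH cis; Br cis, OH trans; Br cis, OH cis (3 arrangements, 2 chiral).
Of these, 2 lack any improper symmetry element and so occur as enantiomeric pairs, giving 6 + 2 = 8 stereoisomers in total.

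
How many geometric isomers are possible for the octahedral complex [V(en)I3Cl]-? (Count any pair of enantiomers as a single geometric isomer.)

2

An octahedron has six vertices in three trans pairs; every non-trans pair is cis.
Each en is bidentate and must span two cis positions.
There are 2 geometric isomers: I fac; I mer.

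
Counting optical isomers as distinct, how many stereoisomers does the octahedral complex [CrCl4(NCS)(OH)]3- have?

An octahedron has six vertices in three trans pairs; every non-trans pair is cis.
Working through the distinct placements yields 2 geometric isomers: NCS and OH mutually trans; NCS and OH mutually cis.
Each arrangement has an internal mirror plane or centre of symmetry, so none is chiral.

2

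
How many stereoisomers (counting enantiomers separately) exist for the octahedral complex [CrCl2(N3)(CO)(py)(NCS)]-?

The six octahedral sites form three mutually perpendicular trans pairs.
Systematic enumeration (placing each ligand type in turn and discarding arrangements equivalent by rotation or reflection) gives 9 geometric isomers.
Of these, 6 lack any improper symmetry element and so occur as enantiomeric pairs, giving 9 + 6 = 15 stereoisomers in total.

15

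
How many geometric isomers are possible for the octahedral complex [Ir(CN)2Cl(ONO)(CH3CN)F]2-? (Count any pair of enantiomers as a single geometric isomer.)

The six octahedral sites form three mutually perpendicular trans pairs.
Systematic enumeration (placing each ligand type in turn and discarding arrangements equivalent by rotation or reflection) gives 9 geometric isomers.

9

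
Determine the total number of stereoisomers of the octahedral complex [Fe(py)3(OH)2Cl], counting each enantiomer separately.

3

In an octahedral complex each vertex has one trans partner and four cis neighbours.
Working through the distinct placements yields 3 geometric isomers: py mer, OH cis; py mer, OH trans; py fac, OH cis.
Each arrangement has an internal mirror plane or centre of symmetry, so none is chiral.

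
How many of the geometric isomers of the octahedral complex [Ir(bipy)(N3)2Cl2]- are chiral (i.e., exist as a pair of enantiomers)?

The six octahedral sites form three mutually perpendicular trans pairs.
Each bipy is bidentate and must span two cis positions.
There are 3 geometric isomers: N3 cis, Cl trans; N3 cis, Cl cis (chiral); N3 trans, Cl cis.
One of these lacks any improper symmetry element and so occurs as an enantiomeric pair, giving 3 + 1 = 4 stereoisomers in total.

1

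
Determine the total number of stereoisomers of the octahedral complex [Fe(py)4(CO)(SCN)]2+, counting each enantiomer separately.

The distinct arrangements are (2 in all): CO and SCN mutually trans; CO and SCN mutually cis.
Each arrangement has an internal mirror plane or centre of symmetry, so none is chiral.

2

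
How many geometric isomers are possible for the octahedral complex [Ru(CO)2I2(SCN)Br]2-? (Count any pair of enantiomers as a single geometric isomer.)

6

In an octahedral complex each vertex has one trans partner and four cis neighbours.
Working through the distinct placements yields 6 geometric isomers: CO cis, I cis (3 arrangements, 2 chiral); CO cis, I trans; CO trans, I cis; CO trans, I trans.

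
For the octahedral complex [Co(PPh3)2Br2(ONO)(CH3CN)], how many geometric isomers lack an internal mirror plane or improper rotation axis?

In an octahedral complex each vertex has one trans partner and four cis neighbours.
Systematic placement gives 6 geometric isomers: PPh3 trans, Br trans; PPh3 cis, Br trans; PPh3 trans, Br cis; PPh3 cis, Br cis (3 arrangements, 2 chiral).
Of these, 2 lack any improper symmetry element and so occur as enantiomeric pairs, giving 6 + 2 = 8 stereoisomers in total.

2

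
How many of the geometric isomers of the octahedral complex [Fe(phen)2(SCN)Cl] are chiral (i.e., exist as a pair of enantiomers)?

Each phen is bidentate and must span two cis positions.
The distinct arrangements are (2 in all): SCN and Cl mutually trans; SCN and Cl mutually cis (chiral).
One of these lacks any improper symmetry element and so occurs as an enantiomeric pair, giving 2 + 1 = 3 stereoisomers in total.

1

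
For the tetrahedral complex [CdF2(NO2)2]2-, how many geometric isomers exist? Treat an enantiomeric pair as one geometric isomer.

All four vertices of a tetrahedron are equivalent and mutually adjacent, so cis/trans isomerism cannot arise.
Only one geometric arrangement is possible.

1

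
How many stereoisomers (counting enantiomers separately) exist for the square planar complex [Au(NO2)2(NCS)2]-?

A square has two trans pairs of vertices; adjacent vertices are cis.
The distinct arrangements are (2 in all): NO2 cis; NO2 trans.
Each arrangement has an internal mirror plane or centre of symmetry, so none is chiral.

2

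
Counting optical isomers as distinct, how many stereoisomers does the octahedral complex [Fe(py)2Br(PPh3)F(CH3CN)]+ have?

15

The six octahedral sites form three mutually perpendicular trans pairs.
Systematic enumeration (placing each ligand type in turn and discarding arrangements equivalent by rotation or reflection) gives 9 geometric isomers.
Of these, 6 lack any improper symmetry element and so occur as enantiomeric pairs, giving 9 + 6 = 15 stereoisomers in total.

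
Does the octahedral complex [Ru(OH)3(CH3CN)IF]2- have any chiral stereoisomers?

yes

Systematic placement gives 4 geometric isomers: OH mer (3 arrangements); OH fac (chiral).
One of these lacks any improper symmetry element and so occurs as an enantiomeric pair, giving 4 + 1 = 5 stereoisomers in total.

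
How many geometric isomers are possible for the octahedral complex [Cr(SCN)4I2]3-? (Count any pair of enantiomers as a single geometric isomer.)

An octahedron has six vertices in three trans pairs; every non-trans pair is cis.
Working through the distinct placements yields 2 geometric isomers: I trans; I cis.

2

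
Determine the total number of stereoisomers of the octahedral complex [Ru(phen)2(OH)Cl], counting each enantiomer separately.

Each phen is bidentate and must span two cis positions.
The distinct arrangements are (2 in all): OH and Cl mutually trans; OH and Cl mutually cis (chiral).
One of these lacks any improper symmetry element and so occurs as an enantiomeric pair, giving 2 + 1 = 3 stereoisomers in total.

3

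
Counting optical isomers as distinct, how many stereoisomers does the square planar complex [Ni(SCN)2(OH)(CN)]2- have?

2

In a square planar complex each vertex has one trans partner and two cis neighbours.
There are 2 geometric isomers: SCN cis; SCN trans.
Each arrangement has an internal mirror plane or centre of symmetry, so none is chiral.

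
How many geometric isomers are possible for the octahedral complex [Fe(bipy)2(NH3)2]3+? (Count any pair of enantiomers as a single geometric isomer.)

2

In an octahedral complex each vertex has one trans partner and four cis neighbours.
Each bipy is bidentate and must span two cis positions.
The distinct arrangements are (2 in all): NH3 trans; NH3 cis (chiral).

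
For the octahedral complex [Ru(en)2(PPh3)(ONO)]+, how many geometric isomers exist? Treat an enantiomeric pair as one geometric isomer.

2

In an octahedral complex each vertex has one trans partner and four cis neighbours.
Each en is bidentate and must span two cis positions.
Systematic placement gives 2 geometric isomers: PPh3 and ONO mutually trans; PPh3 and ONO mutually cis (chiral).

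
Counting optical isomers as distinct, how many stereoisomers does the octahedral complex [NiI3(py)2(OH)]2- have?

There are 3 geometric isomers: I mer, py trans; I mer, py cis; I fac, py cis.
Each arrangement has an internal mirror plane or centre of symmetry, so none is chiral.

3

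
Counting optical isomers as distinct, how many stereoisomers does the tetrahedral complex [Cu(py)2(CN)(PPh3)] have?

In a tetrahedral complex all four positions are equivalent and every pair of ligands is adjacent — there is no cis/trans distinction.
Only one geometric arrangement is possible.

1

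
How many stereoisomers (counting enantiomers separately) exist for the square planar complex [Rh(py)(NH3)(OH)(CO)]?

3

A square has two trans pairs of vertices; adjacent vertices are cis.
Systematic placement gives 3 geometric isomers: (CO/OH trans, NH3/py trans); (CO/py trans, NH3/OH trans); (CO/NH3 trans, OH/py trans).
Each arrangement has an internal mirror plane or centre of symmetry, so none is chiral.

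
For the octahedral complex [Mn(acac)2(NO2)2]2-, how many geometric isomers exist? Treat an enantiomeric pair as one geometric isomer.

The six octahedral sites form three mutually perpendicular trans pairs.
Each acac is bidentate and must span two cis positions.
There are 2 geometric isomers: NO2 trans; NO2 cis (chiral).

2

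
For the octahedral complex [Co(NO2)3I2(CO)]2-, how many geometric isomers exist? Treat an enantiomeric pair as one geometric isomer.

In an octahedral complex each vertex has one trans partner and four cis neighbours.
Working through the distinct placements yields 3 geometric isomers: NO2 mer, I cis; NO2 mer, I trans; NO2 fac, I cis.

3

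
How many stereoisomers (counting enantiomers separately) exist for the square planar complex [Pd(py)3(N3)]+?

In a square planar complex each vertex has one trans partner and two cis neighbours.
Only one geometric arrangement is possible.

1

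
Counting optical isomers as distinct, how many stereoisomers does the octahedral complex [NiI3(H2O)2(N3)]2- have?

An octahedron has six vertices in three trans pairs; every non-trans pair is cis.
There are 3 geometric isomers: I mer, H2O trans; I fac, H2O cis; I mer, H2O cis.
Each arrangement has an internal mirror plane or centre of symmetry, so none is chiral.

3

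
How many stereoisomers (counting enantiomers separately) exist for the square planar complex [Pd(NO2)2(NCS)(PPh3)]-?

2

In a square planar complex each vertex has one trans partner and two cis neighbours.
The distinct arrangements are (2 in all): NO2 cis; NO2 trans.
Each arrangement has an internal mirror plane or centre of symmetry, so none is chiral.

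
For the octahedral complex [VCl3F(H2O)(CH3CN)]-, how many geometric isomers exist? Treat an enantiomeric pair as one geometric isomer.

An octahedron has six vertices in three trans pairs; every non-trans pair is cis.
The distinct arrangements are (4 in all): Cl mer (3 arrangements); Cl fac (chiral).

4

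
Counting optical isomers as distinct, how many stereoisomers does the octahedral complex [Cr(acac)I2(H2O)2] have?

4

Each acac is bidentate and must span two cis positions.
Systematic placement gives 3 geometric isomers: I cis, H2O trans; I cis, H2O cis (chiral); I trans, H2O cis.
One of these lacks any improper symmetry element and so occurs as an enantiomeric pair, giving 3 + 1 = 4 stereoisomers in total.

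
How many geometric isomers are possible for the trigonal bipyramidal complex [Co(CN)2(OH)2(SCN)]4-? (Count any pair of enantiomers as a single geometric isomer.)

5

Placing the ligands in turn and identifying arrangements related by rotation or reflection leaves 5 distinct geometric isomers.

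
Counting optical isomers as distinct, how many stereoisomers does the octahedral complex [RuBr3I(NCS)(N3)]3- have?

An octahedron has six vertices in three trans pairs; every non-trans pair is cis.
The distinct arrangements are (4 in all): Br mer (3 arrangements); Br fac (chiral).
One of these lacks any improper symmetry element and so occurs as an enantiomeric pair, giving 4 + 1 = 5 stereoisomers in total.

5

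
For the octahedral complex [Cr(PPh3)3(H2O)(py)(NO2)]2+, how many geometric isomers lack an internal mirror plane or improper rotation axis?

1

Systematic placement gives 4 geometric isomers: PPh3 mer (3 arrangements); PPh3 fac (chiral).
One of these lacks any improper symmetry element and so occurs as an enantiomeric pair, giving 4 + 1 = 5 stereoisomers in total.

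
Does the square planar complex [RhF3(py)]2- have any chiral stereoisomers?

Only one geometric arrangement is possible.

no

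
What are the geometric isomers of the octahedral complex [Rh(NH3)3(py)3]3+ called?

fac and mer

An octahedron has six vertices in three trans pairs; every non-trans pair is cis.
Working through the distinct placements yields 2 geometric isomers: NH3 mer; NH3 fac.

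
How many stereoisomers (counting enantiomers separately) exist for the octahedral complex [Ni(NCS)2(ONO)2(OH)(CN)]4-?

In an octahedral complex each vertex has one trans partner and four cis neighbours.
There are 6 geometric isomers: NCS cis, ONO trans; NCS cis, ONO cis (3 arrangements, 2 chiral); NCS trans, ONO trans; NCS trans, ONO cis.
Of these, 2 lack any improper symmetry element and so occur as enantiomeric pairs, giving 6 + 2 = 8 stereoisomers in total.

8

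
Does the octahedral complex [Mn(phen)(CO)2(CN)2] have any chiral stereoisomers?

Each phen is bidentate and must span two cis positions.
Systematic placement gives 3 geometric isomers: CO cis, CN trans; CO cis, CN cis (chiral); CO trans, CN cis.
One of these lacks any improper symmetry element and so occurs as an enantiomeric pair, giving 3 + 1 = 4 stereoisomers in total.

yes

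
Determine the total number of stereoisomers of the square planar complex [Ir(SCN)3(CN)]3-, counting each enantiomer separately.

In a square planar complex each vertex has one trans partner and two cis neighbours.
Only one geometric arrangement is possible.

1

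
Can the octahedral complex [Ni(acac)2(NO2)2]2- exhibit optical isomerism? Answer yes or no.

yes

The six octahedral sites form three mutually perpendicular trans pairs.
Each acac is bidentate and must span two cis positions.
The distinct arrangements are (2 in all): NO2 trans; NO2 cis (chiral).
One of these lacks any improper symmetry element and so occurs as an enantiomeric pair, giving 2 + 1 = 3 stereoisomers in total.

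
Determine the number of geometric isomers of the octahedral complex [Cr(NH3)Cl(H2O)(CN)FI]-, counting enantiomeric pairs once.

15

In an octahedral complex each vertex has one trans partner and four cis neighbours.
Exhaustive case analysis gives 15 geometric isomers.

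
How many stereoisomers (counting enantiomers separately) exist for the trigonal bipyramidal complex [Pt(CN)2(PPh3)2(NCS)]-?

6

Systematic enumeration (placing each ligand type in turn and discarding arrangements equivalent by rotation or reflection) gives 5 geometric isomers.
One of these lacks any improper symmetry element and so occurs as an enantiomeric pair, giving 5 + 1 = 6 stereoisomers in total.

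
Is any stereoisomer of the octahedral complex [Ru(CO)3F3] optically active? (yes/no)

no

The distinct arrangements are (2 in all): CO mer; CO fac.
Each arrangement has an internal mirror plane or centre of symmetry, so none is chiral.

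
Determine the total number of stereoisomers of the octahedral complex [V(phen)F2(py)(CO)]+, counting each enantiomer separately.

6

An octahedron has six vertices in three trans pairs; every non-trans pair is cis.
Each phen is bidentate and must span two cis positions.
Working through the distinct placements yields 4 geometric isomers: F cis (3 arrangements, 2 chiral); F trans.
Of these, 2 lack any improper symmetry element and so occur as enantiomeric pairs, giving 4 + 2 = 6 stereoisomers in total.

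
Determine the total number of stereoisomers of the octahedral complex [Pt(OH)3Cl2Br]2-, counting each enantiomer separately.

An octahedron has six vertices in three trans pairs; every non-trans pair is cis.
There are 3 geometric isomers: OH mer, Cl cis; OH mer, Cl trans; OH fac, Cl cis.
Each arrangement has an internal mirror plane or centre of symmetry, so none is chiral.

3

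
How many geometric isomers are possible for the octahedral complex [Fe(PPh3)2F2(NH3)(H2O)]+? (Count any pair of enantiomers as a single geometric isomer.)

The distinct arrangements are (6 in all): PPh3 trans, F trans; PPh3 cis, F trans; PPh3 trans, F cis; PPh3 cis, F cis (3 arrangements, 2 chiral).

6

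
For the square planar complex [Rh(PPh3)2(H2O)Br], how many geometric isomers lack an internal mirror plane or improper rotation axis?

The distinct arrangements are (2 in all): PPh3 cis; PPh3 trans.
Each arrangement has an internal mirror plane or centre of symmetry, so none is chiral.

0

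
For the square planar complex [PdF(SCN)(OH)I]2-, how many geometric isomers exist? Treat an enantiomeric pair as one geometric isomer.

A square has two trans pairs of vertices; adjacent vertices are cis.
Systematic placement gives 3 geometric isomers: (F/OH trans, I/SCN trans); (F/SCN trans, I/OH trans); (F/I trans, OH/SCN trans).

3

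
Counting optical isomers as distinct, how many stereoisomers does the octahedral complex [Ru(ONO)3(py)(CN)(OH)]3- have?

5

The six octahedral sites form three mutually perpendicular trans pairs.
There are 4 geometric isomers: ONO mer (3 arrangements); ONO fac (chiral).
One of these lacks any improper symmetry element and so occurs as an enantiomeric pair, giving 4 + 1 = 5 stereoisomers in total.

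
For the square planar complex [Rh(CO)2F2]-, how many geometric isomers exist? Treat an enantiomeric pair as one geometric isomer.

2

The distinct arrangements are (2 in all): CO cis; CO trans.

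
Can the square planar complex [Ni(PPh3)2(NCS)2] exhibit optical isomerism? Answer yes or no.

In a square planar complex each vertex has one trans partner and two cis neighbours.
The distinct arrangements are (2 in all): PPh3 cis; PPh3 trans.
Each arrangement has an internal mirror plane or centre of symmetry, so none is chiral.

no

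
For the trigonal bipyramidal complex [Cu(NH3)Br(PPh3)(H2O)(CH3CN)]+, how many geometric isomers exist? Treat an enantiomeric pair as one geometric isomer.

10

A trigonal bipyramid has two axial and three equatorial sites, which are chemically inequivalent.
Exhaustive case analysis gives 10 geometric isomers.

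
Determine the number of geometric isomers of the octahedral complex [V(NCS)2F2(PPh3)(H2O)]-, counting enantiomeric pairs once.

Working through the distinct placements yields 6 geometric isomers: NCS cis, F trans; NCS trans, F trans; NCS cis, F cis (3 arrangements, 2 chiral); NCS trans, F cis.

6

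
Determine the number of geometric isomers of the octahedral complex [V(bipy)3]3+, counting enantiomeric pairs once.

1

In an octahedral complex each vertex has one trans partner and four cis neighbours.
Each bipy is bidentate and must span two cis positions.
Only one geometric arrangement is possible; it has no improper symmetry element, so it exists as a pair of enantiomers (2 stereoisomers).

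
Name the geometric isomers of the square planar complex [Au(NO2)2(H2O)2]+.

cis and trans

The distinct arrangements are (2 in all): NO2 cis; NO2 trans.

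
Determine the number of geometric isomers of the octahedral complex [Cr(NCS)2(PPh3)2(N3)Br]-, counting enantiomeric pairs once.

In an octahedral complex each vertex has one trans partner and four cis neighbours.
There are 6 geometric isomers: NCS trans, PPh3 trans; NCS cis, PPh3 cis (3 arrangements, 2 chiral); NCS cis, PPh3 trans; NCS trans, PPh3 cis.

6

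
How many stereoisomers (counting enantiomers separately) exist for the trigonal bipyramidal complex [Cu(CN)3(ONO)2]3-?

3

A trigonal bipyramid has two axial and three equatorial sites, which are chemically inequivalent.
The distinct arrangements are (3 in all): ONO both equatorial; ONO one axial, one equatorial; ONO both axial.
Each arrangement has an internal mirror plane or centre of symmetry, so none is chiral.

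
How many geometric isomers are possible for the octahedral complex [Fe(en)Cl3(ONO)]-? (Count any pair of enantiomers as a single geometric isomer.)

In an octahedral complex each vertex has one trans partner and four cis neighbours.
Each en is bidentate and must span two cis positions.
There are 2 geometric isomers: Cl mer; Cl fac.

2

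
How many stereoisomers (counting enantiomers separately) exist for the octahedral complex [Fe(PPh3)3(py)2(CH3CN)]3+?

In an octahedral complex each vertex has one trans partner and four cis neighbours.
The distinct arrangements are (3 in all): PPh3 mer, py trans; PPh3 fac, py cis; PPh3 mer, py cis.
Each arrangement has an internal mirror plane or centre of symmetry, so none is chiral.

3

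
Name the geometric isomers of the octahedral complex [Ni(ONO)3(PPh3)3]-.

fac and mer

An octahedron has six vertices in three trans pairs; every non-trans pair is cis.
There are 2 geometric isomers: ONO mer; ONO fac.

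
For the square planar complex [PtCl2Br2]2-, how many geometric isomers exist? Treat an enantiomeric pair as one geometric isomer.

A square has two trans pairs of vertices; adjacent vertices are cis.
Systematic placement gives 2 geometric isomers: Cl cis; Cl trans.

2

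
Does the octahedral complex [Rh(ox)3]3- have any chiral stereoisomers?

yes

The six octahedral sites form three mutually perpendicular trans pairs.
Each ox is bidentate and must span two cis positions.
Only one geometric arrangement is possible; it has no improper symmetry element, so it exists as a pair of enantiomers (2 stereoisomers).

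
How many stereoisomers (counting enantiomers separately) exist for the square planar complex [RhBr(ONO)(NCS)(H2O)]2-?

The distinct arrangements are (3 in all): (Br/NCS trans, H2O/ONO trans); (Br/ONO trans, H2O/NCS trans); (Br/H2O trans, NCS/ONO trans).
Each arrangement has an internal mirror plane or centre of symmetry, so none is chiral.

3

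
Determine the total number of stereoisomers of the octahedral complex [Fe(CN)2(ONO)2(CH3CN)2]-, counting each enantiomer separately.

6

In an octahedral complex each vertex has one trans partner and four cis neighbours.
Systematic placement gives 5 geometric isomers: CN trans, ONO trans, CH3CN trans; CN cis, ONO cis, CH3CN trans; CN cis, ONO trans, CH3CN cis; CN cis, ONO cis, CH3CN cis (chiral); CN trans, ONO cis, CH3CN cis.
One of these lacks any improper symmetry element and so occurs as an enantiomeric pair, giving 5 + 1 = 6 stereoisomers in total.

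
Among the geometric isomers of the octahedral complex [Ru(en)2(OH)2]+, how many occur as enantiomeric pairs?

The six octahedral sites form three mutually perpendicular trans pairs.
Each en is bidentate and must span two cis positions.
There are 2 geometric isomers: OH trans; OH cis (chiral).
One of these lacks any improper symmetry element and so occurs as an enantiomeric pair, giving 2 + 1 = 3 stereoisomers in total.

1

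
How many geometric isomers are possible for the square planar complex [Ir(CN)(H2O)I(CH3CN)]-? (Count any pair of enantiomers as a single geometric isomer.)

3

A square has two trans pairs of vertices; adjacent vertices are cis.
There are 3 geometric isomers: (CH3CN/H2O trans, CN/I trans); (CH3CN/I trans, CN/H2O trans); (CH3CN/CN trans, H2O/I trans).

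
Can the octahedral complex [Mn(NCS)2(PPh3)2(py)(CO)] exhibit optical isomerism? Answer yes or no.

The six octahedral sites form three mutually perpendicular trans pairs.
There are 6 geometric isomers: NCS cis, PPh3 cis (3 arrangements, 2 chiral); NCS cis, PPh3 trans; NCS trans, PPh3 cis; NCS trans, PPh3 trans.
Of these, 2 lack any improper symmetry element and so occur as enantiomeric pairs, giving 6 + 2 = 8 stereoisomers in total.

yes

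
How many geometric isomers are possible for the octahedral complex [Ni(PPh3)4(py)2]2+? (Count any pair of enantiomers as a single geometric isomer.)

The distinct arrangements are (2 in all): py trans; py cis.

2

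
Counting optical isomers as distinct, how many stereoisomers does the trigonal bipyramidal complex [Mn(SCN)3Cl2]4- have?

3

A trigonal bipyramid has two axial and three equatorial sites, which are chemically inequivalent.
Working through the distinct placements yields 3 geometric isomers: Cl both axial; Cl one axial, one equatorial; Cl both equatorial.
Each arrangement has an internal mirror plane or centre of symmetry, so none is chiral.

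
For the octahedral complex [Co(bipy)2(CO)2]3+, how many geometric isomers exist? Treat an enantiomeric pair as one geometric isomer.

2

The six octahedral sites form three mutually perpendicular trans pairs.
Each bipy is bidentate and must span two cis positions.
Working through the distinct placements yields 2 geometric isomers: CO trans; CO cis (chiral).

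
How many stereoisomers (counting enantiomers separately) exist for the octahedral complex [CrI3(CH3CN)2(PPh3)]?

The distinct arrangements are (3 in all): I mer, CH3CN trans; I fac, CH3CN cis; I mer, CH3CN cis.
Each arrangement has an internal mirror plane or centre of symmetry, so none is chiral.

3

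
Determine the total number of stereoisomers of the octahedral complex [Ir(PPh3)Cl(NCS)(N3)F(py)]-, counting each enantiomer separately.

Systematic enumeration (placing each ligand type in turn and discarding arrangements equivalent by rotation or reflection) gives 15 geometric isomers.
Of these, 15 lack any improper symmetry element and so occur as enantiomeric pairs, giving 15 + 15 = 30 stereoisomers in total.

30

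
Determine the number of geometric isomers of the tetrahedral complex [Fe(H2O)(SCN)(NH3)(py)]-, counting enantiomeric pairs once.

In a tetrahedral complex all four positions are equivalent and every pair of ligands is adjacent — there is no cis/trans distinction.
Only one geometric arrangement is possible; it has no improper symmetry element, so it exists as a pair of enantiomers (2 stereoisomers).

1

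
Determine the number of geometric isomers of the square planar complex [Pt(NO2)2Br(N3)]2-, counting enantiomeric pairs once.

2

A square has two trans pairs of vertices; adjacent vertices are cis.
The distinct arrangements are (2 in all): NO2 cis; NO2 trans.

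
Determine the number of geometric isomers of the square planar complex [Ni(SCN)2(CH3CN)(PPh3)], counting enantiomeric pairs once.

2

The distinct arrangements are (2 in all): SCN cis; SCN trans.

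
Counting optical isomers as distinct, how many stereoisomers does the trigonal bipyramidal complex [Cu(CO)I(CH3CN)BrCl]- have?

20

In a trigonal bipyramid the two axial positions differ from the three equatorial ones.
Exhaustive case analysis gives 10 geometric isomers.
Of these, 10 lack any improper symmetry element and so occur as enantiomeric pairs, giving 10 + 10 = 20 stereoisomers in total.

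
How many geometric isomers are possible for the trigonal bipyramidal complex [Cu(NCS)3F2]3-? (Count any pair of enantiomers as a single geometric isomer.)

A trigonal bipyramid has two axial and three equatorial sites, which are chemically inequivalent.
There are 3 geometric isomers: F both axial; F one axial, one equatorial; F both equatorial.

3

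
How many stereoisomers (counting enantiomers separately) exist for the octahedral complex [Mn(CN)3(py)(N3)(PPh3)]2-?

The six octahedral sites form three mutually perpendicular trans pairs.
Systematic placement gives 4 geometric isomers: CN mer (3 arrangements); CN fac (chiral).
One of these lacks any improper symmetry element and so occurs as an enantiomeric pair, giving 4 + 1 = 5 stereoisomers in total.

5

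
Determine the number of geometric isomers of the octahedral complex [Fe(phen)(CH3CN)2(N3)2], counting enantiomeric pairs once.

Each phen is bidentate and must span two cis positions.
There are 3 geometric isomers: CH3CN trans, N3 cis; CH3CN cis, N3 cis (chiral); CH3CN cis, N3 trans.

3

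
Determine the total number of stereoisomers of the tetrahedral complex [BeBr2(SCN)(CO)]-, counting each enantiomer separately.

Only one geometric arrangement is possible.

1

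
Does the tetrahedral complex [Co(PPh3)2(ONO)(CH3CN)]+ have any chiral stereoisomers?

All four vertices of a tetrahedron are equivalent and mutually adjacent, so cis/trans isomerism cannot arise.
Only one geometric arrangement is possible.

no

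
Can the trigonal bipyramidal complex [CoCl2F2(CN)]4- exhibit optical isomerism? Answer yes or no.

yes

In a trigonal bipyramid the two axial positions differ from the three equatorial ones.
Placing the ligands in turn and identifying arrangements related by rotation or reflection leaves 5 distinct geometric isomers.
One of these lacks any improper symmetry element and so occurs as an enantiomeric pair, giving 5 + 1 = 6 stereoisomers in total.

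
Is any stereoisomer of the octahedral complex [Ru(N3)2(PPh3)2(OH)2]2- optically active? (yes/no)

yes

The six octahedral sites form three mutually perpendicular trans pairs.
Systematic placement gives 5 geometric isomers: N3 trans, PPh3 trans, OH trans; N3 trans, PPh3 cis, OH cis; N3 cis, PPh3 trans, OH cis; N3 cis, PPh3 cis, OH cis (chiral); N3 cis, PPh3 cis, OH trans.
One of these lacks any improper symmetry element and so occurs as an enantiomeric pair, giving 5 + 1 = 6 stereoisomers in total.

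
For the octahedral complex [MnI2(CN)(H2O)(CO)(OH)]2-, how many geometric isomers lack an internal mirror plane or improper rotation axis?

An octahedron has six vertices in three trans pairs; every non-trans pair is cis.
Systematic enumeration (placing each ligand type in turn and discarding arrangements equivalent by rotation or reflection) gives 9 geometric isomers.
Of these, 6 lack any improper symmetry element and so occur as enantiomeric pairs, giving 9 + 6 = 15 stereoisomers in total.

6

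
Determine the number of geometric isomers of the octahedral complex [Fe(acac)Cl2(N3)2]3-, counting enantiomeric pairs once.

In an octahedral complex each vertex has one trans partner and four cis neighbours.
Each acac is bidentate and must span two cis positions.
Systematic placement gives 3 geometric isomers: Cl trans, N3 cis; Cl cis, N3 cis (chiral); Cl cis, N3 trans.

3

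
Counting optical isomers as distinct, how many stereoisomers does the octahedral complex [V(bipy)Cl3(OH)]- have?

Each bipy is bidentate and must span two cis positions.
There are 2 geometric isomers: Cl mer; Cl fac.
Each arrangement has an internal mirror plane or centre of symmetry, so none is chiral.

2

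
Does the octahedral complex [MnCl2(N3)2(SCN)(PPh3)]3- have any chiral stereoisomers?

There are 6 geometric isomers: Cl trans, N3 trans; Cl trans, N3 cis; Cl cis, N3 cis (3 arrangements, 2 chiral); Cl cis, N3 trans.
Of these, 2 lack any improper symmetry element and so occur as enantiomeric pairs, giving 6 + 2 = 8 stereoisomers in total.

yes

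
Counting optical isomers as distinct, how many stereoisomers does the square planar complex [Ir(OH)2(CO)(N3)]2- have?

In a square planar complex each vertex has one trans partner and two cis neighbours.
Systematic placement gives 2 geometric isomers: OH cis; OH trans.
Each arrangement has an internal mirror plane or centre of symmetry, so none is chiral.

2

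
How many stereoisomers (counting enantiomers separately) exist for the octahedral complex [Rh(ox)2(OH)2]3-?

In an octahedral complex each vertex has one trans partner and four cis neighbours.
Each ox is bidentate and must span two cis positions.
Working through the distinct placements yields 2 geometric isomers: OH trans; OH cis (chiral).
One of these lacks any improper symmetry element and so occurs as an enantiomeric pair, giving 2 + 1 = 3 stereoisomers in total.

3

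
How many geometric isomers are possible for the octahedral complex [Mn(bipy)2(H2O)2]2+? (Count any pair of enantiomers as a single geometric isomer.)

Each bipy is bidentate and must span two cis positions.
There are 2 geometric isomers: H2O trans; H2O cis (chiral).

2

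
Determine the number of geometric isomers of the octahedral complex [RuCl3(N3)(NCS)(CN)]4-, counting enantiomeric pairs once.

4

The six octahedral sites form three mutually perpendicular trans pairs.
The distinct arrangements are (4 in all): Cl mer (3 arrangements); Cl fac (chiral).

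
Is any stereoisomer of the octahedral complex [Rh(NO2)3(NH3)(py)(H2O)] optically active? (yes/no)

Working through the distinct placements yields 4 geometric isomers: NO2 mer (3 arrangements); NO2 fac (chiral).
One of these lacks any improper symmetry element and so occurs as an enantiomeric pair, giving 4 + 1 = 5 stereoisomers in total.

yes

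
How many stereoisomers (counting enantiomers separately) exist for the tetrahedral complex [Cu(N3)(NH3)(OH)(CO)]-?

Only one geometric arrangement is possible; it has no improper symmetry element, so it exists as a pair of enantiomers (2 stereoisomers).

2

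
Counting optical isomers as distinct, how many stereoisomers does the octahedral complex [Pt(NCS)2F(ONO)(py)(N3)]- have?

15

Exhaustive case analysis gives 9 geometric isomers.
Of these, 6 lack any improper symmetry element and so occur as enantiomeric pairs, giving 9 + 6 = 15 stereoisomers in total.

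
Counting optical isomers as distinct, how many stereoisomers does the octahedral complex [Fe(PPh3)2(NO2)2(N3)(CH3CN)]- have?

The six octahedral sites form three mutually perpendicular trans pairs.
The distinct arrangements are (6 in all): PPh3 trans, NO2 trans; PPh3 cis, NO2 cis (3 arrangements, 2 chiral); PPh3 trans, NO2 cis; PPh3 cis, NO2 trans.
Of these, 2 lack any improper symmetry element and so occur as enantiomeric pairs, giving 6 + 2 = 8 stereoisomers in total.

8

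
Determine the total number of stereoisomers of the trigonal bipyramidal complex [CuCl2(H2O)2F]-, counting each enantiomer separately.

In a trigonal bipyramid the two axial positions differ from the three equatorial ones.
Placing the ligands in turn and identifying arrangements related by rotation or reflection leaves 5 distinct geometric isomers.
One of these lacks any improper symmetry element and so occurs as an enantiomeric pair, giving 5 + 1 = 6 stereoisomers in total.

6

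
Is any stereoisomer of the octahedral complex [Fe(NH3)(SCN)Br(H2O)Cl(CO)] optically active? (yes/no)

yes

Exhaustive case analysis gives 15 geometric isomers.
Of these, 15 lack any improper symmetry element and so occur as enantiomeric pairs, giving 15 + 15 = 30 stereoisomers in total.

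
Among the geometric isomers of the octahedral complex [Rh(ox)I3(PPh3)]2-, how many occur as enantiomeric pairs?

0

In an octahedral complex each vertex has one trans partner and four cis neighbours.
Each ox is bidentate and must span two cis positions.
The distinct arrangements are (2 in all): I mer; I fac.
Each arrangement has an internal mirror plane or centre of symmetry, so none is chiral.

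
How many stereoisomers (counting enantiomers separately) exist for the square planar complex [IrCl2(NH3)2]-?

In a square planar complex each vertex has one trans partner and two cis neighbours.
Working through the distinct placements yields 2 geometric isomers: Cl cis; Cl trans.
Each arrangement has an internal mirror plane or centre of symmetry, so none is chiral.

2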